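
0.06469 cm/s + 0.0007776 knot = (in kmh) 0.003769. Check: 1 cm/s = 0.01 m/s, so 0.06469 cm/s = 0.06469 * 0.01 = 0.0006469 m/s. 1 knot = 0.51444444 m/s, so 0.0007776 knot = 0.0007776 * 0.51444444 = 0.000400032 m/s. Sum: 0.0006469 + 0.000400032 = 0.001046932 m/s. 1 kmh = 0.27777778 m/s, so 0.001046932 m/s = 0.001046932 / 0.27777778 = 0.0037689552 kmh ≈ 0.003769 kmh (4 s.f.).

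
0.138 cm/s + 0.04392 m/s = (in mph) 1 cm/s = 0.01 m/s, so 0.138 cm/s = 0.138 * 0.01 = 0.00138 m/s. 0.04392 m/s is already in m/s. Sum: 0.00138 + 0.04392 = 0.0453 m/s. 1 mph = 0.44704 m/s, so 0.0453 m/s = 0.0453 / 0.44704 = 0.10133321 mph ≈ 0.1013 mph (4 s.f.). Final answer: 0.1013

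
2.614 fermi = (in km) 1 fermi = 1e-15 m, so 2.614 fermi = 2.614 * 1e-15 = 2.614e-15 m. 1 km = 1000 m, so 2.614e-15 m = 2.614e-15 / 1000 = 2.614e-18 km. Final answer: 2.614e-18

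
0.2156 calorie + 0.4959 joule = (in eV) 8.725e+18. Check: 1 calorie = 4.184 J, so 0.2156 calorie = 0.2156 * 4.184 = 0.9020704 J. 0.4959 joule = 0.4959 J. Sum: 0.9020704 + 0.4959 = 1.3979704 J. 1 eV = 1.6021766e-19 J, so 1.3979704 J = 1.3979704 / 1.6021766e-19 = 8.7254449e+18 eV ≈ 8.725e+18 eV (4 s.f.).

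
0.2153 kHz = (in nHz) 1 kHz = 1000 Hz, so 0.2153 kHz = 0.2153 * 1000 = 215.3 Hz. 1 nHz = 1e-09 Hz, so 215.3 Hz = 215.3 / 1e-09 = 2.153e+11 nHz. Final answer: 2.153e+11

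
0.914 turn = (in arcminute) 1.974e+04. Check: 1 turn = 6.2831853 rad, so 0.914 turn = 0.914 * 6.2831853 = 5.7428314 rad. 1 arcminute = 0.00029088821 rad, so 5.7428314 rad = 5.7428314 / 0.00029088821 = 19742.4 arcminute ≈ 1.974e+04 arcminute (4 s.f.).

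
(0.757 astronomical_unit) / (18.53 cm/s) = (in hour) 1.698e+08. Check: 1 astronomical_unit = 1.4959787e+11 m, so 0.757 astronomical_unit = 0.757 * 1.4959787e+11 = 1.1324559e+11 m. 1 cm/s = 0.01 m/s, so 18.53 cm/s = 18.53 * 0.01 = 0.1853 m/s. Combine: 1.1324559e+11 m / 0.1853 m/s = 6.1114726e+11 s. 1 hour = 3600 s, so 6.1114726e+11 s = 6.1114726e+11 / 3600 = 1.6976313e+08 hour ≈ 1.698e+08 hour (4 s.f.).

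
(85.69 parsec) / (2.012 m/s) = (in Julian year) 4.164e+10. Check: 1 parsec = 3.0856776e+16 m, so 85.69 parsec = 85.69 * 3.0856776e+16 = 2.6441171e+18 m. 2.012 m/s is already in m/s. Combine: 2.6441171e+18 m / 2.012 m/s = 1.3141735e+18 s. 1 Julian year = 31557600 s, so 1.3141735e+18 s = 1.3141735e+18 / 31557600 = 4.1643646e+10 Julian year ≈ 4.164e+10 Julian year (4 s.f.).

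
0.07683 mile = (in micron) 1.236e+08. Check: 1 mile = 1609.344 m, so 0.07683 mile = 0.07683 * 1609.344 = 123.6459 m. 1 micron = 1e-06 m, so 123.6459 m = 123.6459 / 1e-06 = 1.236459e+08 micron ≈ 1.236e+08 micron (4 s.f.).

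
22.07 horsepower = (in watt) 1.646e+04. Check: 1 horsepower = 745.69987 W, so 22.07 horsepower = 22.07 * 745.69987 = 16457.596 W. 16457.596 W = 16457.596 watt ≈ 1.646e+04 watt (4 s.f.).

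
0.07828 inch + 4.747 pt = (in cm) 1 inch = 0.0254 m, so 0.07828 inch = 0.07828 * 0.0254 = 0.001988312 m. 1 pt = 0.00035277778 m, so 4.747 pt = 4.747 * 0.00035277778 = 0.0016746361 m. Sum: 0.001988312 + 0.0016746361 = 0.0036629481 m. 1 cm = 0.01 m, so 0.0036629481 m = 0.0036629481 / 0.01 = 0.36629481 cm ≈ 0.3663 cm (4 s.f.). Final answer: 0.3663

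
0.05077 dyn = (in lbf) 1 dyn = 1e-05 N, so 0.05077 dyn = 0.05077 * 1e-05 = 5.077e-07 N. 1 lbf = 4.4482216 N, so 5.077e-07 N = 5.077e-07 / 4.4482216 = 1.141355e-07 lbf ≈ 1.141e-07 lbf (4 s.f.). Final answer: 1.141e-07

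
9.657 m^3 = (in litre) 9657. Check: 1 litre = 0.001 m^3, so 9.657 m^3 = 9.657 / 0.001 = 9657 litre.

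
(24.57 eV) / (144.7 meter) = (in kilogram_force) 2.774e-21. Check: 1 eV = 1.6021766e-19 J, so 24.57 eV = 24.57 * 1.6021766e-19 = 3.936548e-18 J. 144.7 meter = 144.7 m. Combine: 3.936548e-18 J / 144.7 m = 2.7204893e-20 N. 1 kilogram_force = 9.80665 N, so 2.7204893e-20 N = 2.7204893e-20 / 9.80665 = 2.774127e-21 kilogram_force ≈ 2.774e-21 kilogram_force (4 s.f.).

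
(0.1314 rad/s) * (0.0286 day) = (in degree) 0.1314 rad/s is already in rad/s. 1 day = 86400 s, so 0.0286 day = 0.0286 * 86400 = 2471.04 s. Combine: 0.1314 rad/s * 2471.04 s = 324.69466 rad. 1 degree = 0.017453293 rad, so 324.69466 rad = 324.69466 / 0.017453293 = 18603.633 degree ≈ 1.86e+04 degree (4 s.f.). Final answer: 1.86e+04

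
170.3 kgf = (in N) 1670. Check: 1 kgf = 9.80665 N, so 170.3 kgf = 170.3 * 9.80665 = 1670.0725 N. Result: 1670.0725 N ≈ 1670 N (4 s.f.).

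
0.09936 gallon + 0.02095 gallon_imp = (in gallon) 0.1245. Check: 1 gallon = 0.0037854118 m^3, so 0.09936 gallon = 0.09936 * 0.0037854118 = 0.00037611851 m^3. 1 gallon_imp = 0.00454609 m^3, so 0.02095 gallon_imp = 0.02095 * 0.00454609 = 9.5240585e-05 m^3. Sum: 0.00037611851 + 9.5240585e-05 = 0.0004713591 m^3. 1 gallon = 0.0037854118 m^3, so 0.0004713591 m^3 = 0.0004713591 / 0.0037854118 = 0.1245199 gallon ≈ 0.1245 gallon (4 s.f.).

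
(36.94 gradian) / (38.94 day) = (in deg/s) 1 gradian = 0.015707963 rad, so 36.94 gradian = 36.94 * 0.015707963 = 0.58025216 rad. 1 day = 86400 s, so 38.94 day = 38.94 * 86400 = 3364416 s. Combine: 0.58025216 rad / 3364416 s = 1.7246742e-07 rad/s. 1 deg/s = 0.017453293 rad/s, so 1.7246742e-07 rad/s = 1.7246742e-07 / 0.017453293 = 9.8816555e-06 deg/s ≈ 9.882e-06 deg/s (4 s.f.). Final answer: 9.882e-06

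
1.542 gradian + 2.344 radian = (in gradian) 150.8. Check: 1 gradian = 0.015707963 rad, so 1.542 gradian = 1.542 * 0.015707963 = 0.024221679 rad. 2.344 radian = 2.344 rad. Sum: 0.024221679 + 2.344 = 2.3682217 rad. 1 gradian = 0.015707963 rad, so 2.3682217 rad = 2.3682217 / 0.015707963 = 150.76567 gradian ≈ 150.8 gradian (4 s.f.).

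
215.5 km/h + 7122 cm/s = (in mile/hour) 1 km/h = 0.27777778 m/s, so 215.5 km/h = 215.5 * 0.27777778 = 59.861111 m/s. 1 cm/s = 0.01 m/s, so 7122 cm/s = 7122 * 0.01 = 71.22 m/s. Sum: 59.861111 + 71.22 = 131.08111 m/s. 1 mile/hour = 0.44704 m/s, so 131.08111 m/s = 131.08111 / 0.44704 = 293.22009 mile/hour ≈ 293.2 mile/hour (4 s.f.). Final answer: 293.2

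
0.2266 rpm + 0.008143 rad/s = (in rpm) 0.3044. Check: 1 rpm = 0.10471976 rad/s, so 0.2266 rpm = 0.2266 * 0.10471976 = 0.023729497 rad/s. 0.008143 rad/s is already in rad/s. Sum: 0.023729497 + 0.008143 = 0.031872497 rad/s. 1 rpm = 0.10471976 rad/s, so 0.031872497 rad/s = 0.031872497 / 0.10471976 = 0.30435992 rpm ≈ 0.3044 rpm (4 s.f.).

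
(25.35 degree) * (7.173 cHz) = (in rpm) 0.3031. Check: 1 degree = 0.017453293 rad, so 25.35 degree = 25.35 * 0.017453293 = 0.44244097 rad. 1 cHz = 0.01 Hz, so 7.173 cHz = 7.173 * 0.01 = 0.07173 Hz. Combine: 0.44244097 rad * 0.07173 Hz = 0.03173629 rad/s. 1 rpm = 0.10471976 rad/s, so 0.03173629 rad/s = 0.03173629 / 0.10471976 = 0.30305925 rpm ≈ 0.3031 rpm (4 s.f.).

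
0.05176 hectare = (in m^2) 517.6. Check: 1 hectare = 10000 m^2, so 0.05176 hectare = 0.05176 * 10000 = 517.6 m^2. Result: 517.6 m^2.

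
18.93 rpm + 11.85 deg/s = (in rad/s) 2.189. Check: 1 rpm = 0.10471976 rad/s, so 18.93 rpm = 18.93 * 0.10471976 = 1.982345 rad/s. 1 deg/s = 0.017453293 rad/s, so 11.85 deg/s = 11.85 * 0.017453293 = 0.20682152 rad/s. Sum: 1.982345 + 0.20682152 = 2.1891665 rad/s. Result: 2.1891665 rad/s ≈ 2.189 rad/s (4 s.f.).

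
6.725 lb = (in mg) 3.05e+06. Check: 1 lb = 0.45359237 kg, so 6.725 lb = 6.725 * 0.45359237 = 3.0504087 kg. 1 mg = 1e-06 kg, so 3.0504087 kg = 3.0504087 / 1e-06 = 3050408.7 mg ≈ 3.05e+06 mg (4 s.f.).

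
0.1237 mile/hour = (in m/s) 0.0553. Check: 1 mile/hour = 0.44704 m/s, so 0.1237 mile/hour = 0.1237 * 0.44704 = 0.055298848 m/s. Result: 0.055298848 m/s ≈ 0.0553 m/s (4 s.f.).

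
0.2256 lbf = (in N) 1 lbf = 4.4482216 N, so 0.2256 lbf = 0.2256 * 4.4482216 = 1.0035188 N. Result: 1.0035188 N ≈ 1.004 N (4 s.f.). Final answer: 1.004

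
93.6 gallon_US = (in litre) 354.3. Check: 1 gallon_US = 0.0037854118 m^3, so 93.6 gallon_US = 93.6 * 0.0037854118 = 0.35431454 m^3. 1 litre = 0.001 m^3, so 0.35431454 m^3 = 0.35431454 / 0.001 = 354.31454 litre ≈ 354.3 litre (4 s.f.).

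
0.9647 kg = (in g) 1 g = 0.001 kg, so 0.9647 kg = 0.9647 / 0.001 = 964.7 g. Final answer: 964.7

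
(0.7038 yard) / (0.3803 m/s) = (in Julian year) 1 yard = 0.9144 m, so 0.7038 yard = 0.7038 * 0.9144 = 0.64355472 m. 0.3803 m/s is already in m/s. Combine: 0.64355472 m / 0.3803 m/s = 1.6922291 s. 1 Julian year = 31557600 s, so 1.6922291 s = 1.6922291 / 31557600 = 5.3623504e-08 Julian year ≈ 5.362e-08 Julian year (4 s.f.). Final answer: 5.362e-08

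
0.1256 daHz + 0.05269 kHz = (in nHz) 5.395e+10. Check: 1 daHz = 10 Hz, so 0.1256 daHz = 0.1256 * 10 = 1.256 Hz. 1 kHz = 1000 Hz, so 0.05269 kHz = 0.05269 * 1000 = 52.69 Hz. Sum: 1.256 + 52.69 = 53.946 Hz. 1 nHz = 1e-09 Hz, so 53.946 Hz = 53.946 / 1e-09 = 5.3946e+10 nHz ≈ 5.395e+10 nHz (4 s.f.).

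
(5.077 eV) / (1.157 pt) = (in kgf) 1 eV = 1.6021766e-19 J, so 5.077 eV = 5.077 * 1.6021766e-19 = 8.1342508e-19 J. 1 pt = 0.00035277778 m, so 1.157 pt = 1.157 * 0.00035277778 = 0.00040816389 m. Combine: 8.1342508e-19 J / 0.00040816389 m = 1.9928884e-15 N. 1 kgf = 9.80665 N, so 1.9928884e-15 N = 1.9928884e-15 / 9.80665 = 2.0321806e-16 kgf ≈ 2.032e-16 kgf (4 s.f.). Final answer: 2.032e-16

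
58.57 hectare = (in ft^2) 6.304e+06. Check: 1 hectare = 10000 m^2, so 58.57 hectare = 58.57 * 10000 = 585700 m^2. 1 ft^2 = 0.09290304 m^2, so 585700 m^2 = 585700 / 0.09290304 = 6304422.3 ft^2 ≈ 6.304e+06 ft^2 (4 s.f.).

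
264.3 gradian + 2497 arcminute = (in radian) 4.878. Check: 1 gradian = 0.015707963 rad, so 264.3 gradian = 264.3 * 0.015707963 = 4.1516147 rad. 1 arcminute = 0.00029088821 rad, so 2497 arcminute = 2497 * 0.00029088821 = 0.72634786 rad. Sum: 4.1516147 + 0.72634786 = 4.8779625 rad. 4.8779625 rad = 4.8779625 radian ≈ 4.878 radian (4 s.f.).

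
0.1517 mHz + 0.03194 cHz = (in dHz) 1 mHz = 0.001 Hz, so 0.1517 mHz = 0.1517 * 0.001 = 0.0001517 Hz. 1 cHz = 0.01 Hz, so 0.03194 cHz = 0.03194 * 0.01 = 0.0003194 Hz. Sum: 0.0001517 + 0.0003194 = 0.0004711 Hz. 1 dHz = 0.1 Hz, so 0.0004711 Hz = 0.0004711 / 0.1 = 0.004711 dHz. Final answer: 0.004711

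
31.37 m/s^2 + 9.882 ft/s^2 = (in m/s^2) 34.38. Check: 31.37 m/s^2 is already in m/s^2. 1 ft/s^2 = 0.3048 m/s^2, so 9.882 ft/s^2 = 9.882 * 0.3048 = 3.0120336 m/s^2. Sum: 31.37 + 3.0120336 = 34.382034 m/s^2. Result: 34.382034 m/s^2 ≈ 34.38 m/s^2 (4 s.f.).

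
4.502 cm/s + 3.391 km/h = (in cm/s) 1 cm/s = 0.01 m/s, so 4.502 cm/s = 4.502 * 0.01 = 0.04502 m/s. 1 km/h = 0.27777778 m/s, so 3.391 km/h = 3.391 * 0.27777778 = 0.94194444 m/s. Sum: 0.04502 + 0.94194444 = 0.98696444 m/s. 1 cm/s = 0.01 m/s, so 0.98696444 m/s = 0.98696444 / 0.01 = 98.696444 cm/s ≈ 98.7 cm/s (4 s.f.). Final answer: 98.7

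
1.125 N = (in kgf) 0.1147. Check: 1 kgf = 9.80665 N, so 1.125 N = 1.125 / 9.80665 = 0.11471807 kgf ≈ 0.1147 kgf (4 s.f.).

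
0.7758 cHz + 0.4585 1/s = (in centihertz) 1 cHz = 0.01 Hz, so 0.7758 cHz = 0.7758 * 0.01 = 0.007758 Hz. 0.4585 1/s = 0.4585 Hz. Sum: 0.007758 + 0.4585 = 0.466258 Hz. 1 centihertz = 0.01 Hz, so 0.466258 Hz = 0.466258 / 0.01 = 46.6258 centihertz ≈ 46.63 centihertz (4 s.f.). Final answer: 46.63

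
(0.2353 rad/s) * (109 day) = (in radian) 2.216e+06. Check: 0.2353 rad/s is already in rad/s. 1 day = 86400 s, so 109 day = 109 * 86400 = 9417600 s. Combine: 0.2353 rad/s * 9417600 s = 2215961.3 rad. 2215961.3 rad = 2215961.3 radian ≈ 2.216e+06 radian (4 s.f.).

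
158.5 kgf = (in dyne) 1 kgf = 9.80665 N, so 158.5 kgf = 158.5 * 9.80665 = 1554.354 N. 1 dyne = 1e-05 N, so 1554.354 N = 1554.354 / 1e-05 = 1.554354e+08 dyne ≈ 1.554e+08 dyne (4 s.f.). Final answer: 1.554e+08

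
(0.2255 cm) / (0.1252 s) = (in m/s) 0.01801. Check: 1 cm = 0.01 m, so 0.2255 cm = 0.2255 * 0.01 = 0.002255 m. 0.1252 s is already in s. Combine: 0.002255 m / 0.1252 s = 0.018011182 m/s. Result: 0.018011182 m/s ≈ 0.01801 m/s (4 s.f.).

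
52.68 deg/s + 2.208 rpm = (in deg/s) 1 deg/s = 0.017453293 rad/s, so 52.68 deg/s = 52.68 * 0.017453293 = 0.91943945 rad/s. 1 rpm = 0.10471976 rad/s, so 2.208 rpm = 2.208 * 0.10471976 = 0.23122122 rad/s. Sum: 0.91943945 + 0.23122122 = 1.1506607 rad/s. 1 deg/s = 0.017453293 rad/s, so 1.1506607 rad/s = 1.1506607 / 0.017453293 = 65.928 deg/s ≈ 65.93 deg/s (4 s.f.). Final answer: 65.93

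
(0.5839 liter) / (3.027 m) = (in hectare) 1.929e-08. Check: 1 liter = 0.001 m^3, so 0.5839 liter = 0.5839 * 0.001 = 0.0005839 m^3. 3.027 m is already in m. Combine: 0.0005839 m^3 / 3.027 m = 0.00019289726 m^2. 1 hectare = 10000 m^2, so 0.00019289726 m^2 = 0.00019289726 / 10000 = 1.9289726e-08 hectare ≈ 1.929e-08 hectare (4 s.f.).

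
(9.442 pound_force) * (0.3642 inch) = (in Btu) 1 pound_force = 4.4482216 N, so 9.442 pound_force = 9.442 * 4.4482216 = 42.000108 N. 1 inch = 0.0254 m, so 0.3642 inch = 0.3642 * 0.0254 = 0.00925068 m. Combine: 42.000108 N * 0.00925068 m = 0.38852956 J. 1 Btu = 1055.0559 J, so 0.38852956 J = 0.38852956 / 1055.0559 = 0.00036825497 Btu ≈ 0.0003683 Btu (4 s.f.). Final answer: 0.0003683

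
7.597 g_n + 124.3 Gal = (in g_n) 7.724. Check: 1 g_n = 9.80665 m/s^2, so 7.597 g_n = 7.597 * 9.80665 = 74.50112 m/s^2. 1 Gal = 0.01 m/s^2, so 124.3 Gal = 124.3 * 0.01 = 1.243 m/s^2. Sum: 74.50112 + 1.243 = 75.74412 m/s^2. 1 g_n = 9.80665 m/s^2, so 75.74412 m/s^2 = 75.74412 / 9.80665 = 7.7237507 g_n ≈ 7.724 g_n (4 s.f.).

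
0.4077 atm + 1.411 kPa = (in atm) 1 atm = 101325 Pa, so 0.4077 atm = 0.4077 * 101325 = 41310.202 Pa. 1 kPa = 1000 Pa, so 1.411 kPa = 1.411 * 1000 = 1411 Pa. Sum: 41310.202 + 1411 = 42721.202 Pa. 1 atm = 101325 Pa, so 42721.202 Pa = 42721.202 / 101325 = 0.42162549 atm ≈ 0.4216 atm (4 s.f.). Final answer: 0.4216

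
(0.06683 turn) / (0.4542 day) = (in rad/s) 1 turn = 6.2831853 rad, so 0.06683 turn = 0.06683 * 6.2831853 = 0.41990527 rad. 1 day = 86400 s, so 0.4542 day = 0.4542 * 86400 = 39242.88 s. Combine: 0.41990527 rad / 39242.88 s = 1.0700165e-05 rad/s. Result: 1.0700165e-05 rad/s ≈ 1.07e-05 rad/s (4 s.f.). Final answer: 1.07e-05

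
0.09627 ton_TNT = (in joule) 4.028e+08. Check: 1 ton_TNT = 4.184e+09 J, so 0.09627 ton_TNT = 0.09627 * 4.184e+09 = 4.0279368e+08 J. 4.0279368e+08 J = 4.0279368e+08 joule ≈ 4.028e+08 joule (4 s.f.).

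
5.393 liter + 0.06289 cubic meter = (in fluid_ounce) 1 liter = 0.001 m^3, so 5.393 liter = 5.393 * 0.001 = 0.005393 m^3. 0.06289 cubic meter = 0.06289 m^3. Sum: 0.005393 + 0.06289 = 0.068283 m^3. 1 fluid_ounce = 2.957353e-05 m^3, so 0.068283 m^3 = 0.068283 / 2.957353e-05 = 2308.9229 fluid_ounce ≈ 2309 fluid_ounce (4 s.f.). Final answer: 2309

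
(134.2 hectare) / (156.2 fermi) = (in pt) 2.435e+22. Check: 1 hectare = 10000 m^2, so 134.2 hectare = 134.2 * 10000 = 1342000 m^2. 1 fermi = 1e-15 m, so 156.2 fermi = 156.2 * 1e-15 = 1.562e-13 m. Combine: 1342000 m^2 / 1.562e-13 m = 8.5915493e+18 m. 1 pt = 0.00035277778 m, so 8.5915493e+18 m = 8.5915493e+18 / 0.00035277778 = 2.4353998e+22 pt ≈ 2.435e+22 pt (4 s.f.).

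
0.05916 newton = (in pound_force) 0.0133. Check: 0.05916 newton = 0.05916 N. 1 pound_force = 4.4482216 N, so 0.05916 N = 0.05916 / 4.4482216 = 0.013299697 pound_force ≈ 0.0133 pound_force (4 s.f.).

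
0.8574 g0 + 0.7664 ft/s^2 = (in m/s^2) 1 g0 = 9.80665 m/s^2, so 0.8574 g0 = 0.8574 * 9.80665 = 8.4082217 m/s^2. 1 ft/s^2 = 0.3048 m/s^2, so 0.7664 ft/s^2 = 0.7664 * 0.3048 = 0.23359872 m/s^2. Sum: 8.4082217 + 0.23359872 = 8.6418204 m/s^2. Result: 8.6418204 m/s^2 ≈ 8.642 m/s^2 (4 s.f.). Final answer: 8.642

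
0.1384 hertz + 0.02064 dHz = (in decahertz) 0.1384 hertz = 0.1384 Hz. 1 dHz = 0.1 Hz, so 0.02064 dHz = 0.02064 * 0.1 = 0.002064 Hz. Sum: 0.1384 + 0.002064 = 0.140464 Hz. 1 decahertz = 10 Hz, so 0.140464 Hz = 0.140464 / 10 = 0.0140464 decahertz ≈ 0.01405 decahertz (4 s.f.). Final answer: 0.01405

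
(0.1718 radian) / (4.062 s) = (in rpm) 0.4039. Check: 0.1718 radian = 0.1718 rad. 4.062 s is already in s. Combine: 0.1718 rad / 4.062 s = 0.042294436 rad/s. 1 rpm = 0.10471976 rad/s, so 0.042294436 rad/s = 0.042294436 / 0.10471976 = 0.40388212 rpm ≈ 0.4039 rpm (4 s.f.).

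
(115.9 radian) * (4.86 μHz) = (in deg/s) 115.9 radian = 115.9 rad. 1 μHz = 1e-06 Hz, so 4.86 μHz = 4.86 * 1e-06 = 4.86e-06 Hz. Combine: 115.9 rad * 4.86e-06 Hz = 0.000563274 rad/s. 1 deg/s = 0.017453293 rad/s, so 0.000563274 rad/s = 0.000563274 / 0.017453293 = 0.032273223 deg/s ≈ 0.03227 deg/s (4 s.f.). Final answer: 0.03227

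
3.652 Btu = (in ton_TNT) 9.209e-07. Check: 1 Btu = 1055.0559 J, so 3.652 Btu = 3.652 * 1055.0559 = 3853.064 J. 1 ton_TNT = 4.184e+09 J, so 3853.064 J = 3853.064 / 4.184e+09 = 9.2090439e-07 ton_TNT ≈ 9.209e-07 ton_TNT (4 s.f.).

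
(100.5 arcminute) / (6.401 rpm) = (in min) 0.0007269. Check: 1 arcminute = 0.00029088821 rad, so 100.5 arcminute = 100.5 * 0.00029088821 = 0.029234265 rad. 1 rpm = 0.10471976 rad/s, so 6.401 rpm = 6.401 * 0.10471976 = 0.67031115 rad/s. Combine: 0.029234265 rad / 0.67031115 rad/s = 0.043612977 s. 1 min = 60 s, so 0.043612977 s = 0.043612977 / 60 = 0.00072688295 min ≈ 0.0007269 min (4 s.f.).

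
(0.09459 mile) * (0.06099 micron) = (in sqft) 1 mile = 1609.344 m, so 0.09459 mile = 0.09459 * 1609.344 = 152.22785 m. 1 micron = 1e-06 m, so 0.06099 micron = 0.06099 * 1e-06 = 6.099e-08 m. Combine: 152.22785 m * 6.099e-08 m = 9.2843765e-06 m^2. 1 sqft = 0.09290304 m^2, so 9.2843765e-06 m^2 = 9.2843765e-06 / 0.09290304 = 9.9936197e-05 sqft ≈ 9.994e-05 sqft (4 s.f.). Final answer: 9.994e-05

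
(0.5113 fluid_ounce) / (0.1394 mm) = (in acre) 2.68e-05. Check: 1 fluid_ounce = 2.957353e-05 m^3, so 0.5113 fluid_ounce = 0.5113 * 2.957353e-05 = 1.5120946e-05 m^3. 1 mm = 0.001 m, so 0.1394 mm = 0.1394 * 0.001 = 0.0001394 m. Combine: 1.5120946e-05 m^3 / 0.0001394 m = 0.10847163 m^2. 1 acre = 4046.8564 m^2, so 0.10847163 m^2 = 0.10847163 / 4046.8564 = 2.6803924e-05 acre ≈ 2.68e-05 acre (4 s.f.).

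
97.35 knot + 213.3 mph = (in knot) 282.7. Check: 1 knot = 0.51444444 m/s, so 97.35 knot = 97.35 * 0.51444444 = 50.081167 m/s. 1 mph = 0.44704 m/s, so 213.3 mph = 213.3 * 0.44704 = 95.353632 m/s. Sum: 50.081167 + 95.353632 = 145.4348 m/s. 1 knot = 0.51444444 m/s, so 145.4348 m/s = 145.4348 / 0.51444444 = 282.70263 knot ≈ 282.7 knot (4 s.f.).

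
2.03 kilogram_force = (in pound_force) 4.475. Check: 1 kilogram_force = 9.80665 N, so 2.03 kilogram_force = 2.03 * 9.80665 = 19.907499 N. 1 pound_force = 4.4482216 N, so 19.907499 N = 19.907499 / 4.4482216 = 4.4753839 pound_force ≈ 4.475 pound_force (4 s.f.).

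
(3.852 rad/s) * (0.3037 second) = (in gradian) 74.48. Check: 3.852 rad/s is already in rad/s. 0.3037 second = 0.3037 s. Combine: 3.852 rad/s * 0.3037 s = 1.1698524 rad. 1 gradian = 0.015707963 rad, so 1.1698524 rad = 1.1698524 / 0.015707963 = 74.475117 gradian ≈ 74.48 gradian (4 s.f.).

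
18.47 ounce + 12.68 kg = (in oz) 1 ounce = 0.028349523 kg, so 18.47 ounce = 18.47 * 0.028349523 = 0.52361569 kg. 12.68 kg is already in kg. Sum: 0.52361569 + 12.68 = 13.203616 kg. 1 oz = 0.028349523 kg, so 13.203616 kg = 13.203616 / 0.028349523 = 465.74384 oz ≈ 465.7 oz (4 s.f.). Final answer: 465.7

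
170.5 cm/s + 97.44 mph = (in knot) 87.99. Check: 1 cm/s = 0.01 m/s, so 170.5 cm/s = 170.5 * 0.01 = 1.705 m/s. 1 mph = 0.44704 m/s, so 97.44 mph = 97.44 * 0.44704 = 43.559578 m/s. Sum: 1.705 + 43.559578 = 45.264578 m/s. 1 knot = 0.51444444 m/s, so 45.264578 m/s = 45.264578 / 0.51444444 = 87.9873 knot ≈ 87.99 knot (4 s.f.).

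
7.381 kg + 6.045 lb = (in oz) 357.1. Check: 7.381 kg is already in kg. 1 lb = 0.45359237 kg, so 6.045 lb = 6.045 * 0.45359237 = 2.7419659 kg. Sum: 7.381 + 2.7419659 = 10.122966 kg. 1 oz = 0.028349523 kg, so 10.122966 kg = 10.122966 / 0.028349523 = 357.07711 oz ≈ 357.1 oz (4 s.f.).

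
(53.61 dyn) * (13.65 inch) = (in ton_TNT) 1 dyn = 1e-05 N, so 53.61 dyn = 53.61 * 1e-05 = 0.0005361 N. 1 inch = 0.0254 m, so 13.65 inch = 13.65 * 0.0254 = 0.34671 m. Combine: 0.0005361 N * 0.34671 m = 0.00018587123 J. 1 ton_TNT = 4.184e+09 J, so 0.00018587123 J = 0.00018587123 / 4.184e+09 = 4.442429e-14 ton_TNT ≈ 4.442e-14 ton_TNT (4 s.f.). Final answer: 4.442e-14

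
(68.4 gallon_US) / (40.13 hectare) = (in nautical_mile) 3.484e-10. Check: 1 gallon_US = 0.0037854118 m^3, so 68.4 gallon_US = 68.4 * 0.0037854118 = 0.25892217 m^3. 1 hectare = 10000 m^2, so 40.13 hectare = 40.13 * 10000 = 401300 m^2. Combine: 0.25892217 m^3 / 401300 m^2 = 6.4520849e-07 m. 1 nautical_mile = 1852 m, so 6.4520849e-07 m = 6.4520849e-07 / 1852 = 3.4838471e-10 nautical_mile ≈ 3.484e-10 nautical_mile (4 s.f.).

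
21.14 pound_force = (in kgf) 1 pound_force = 4.4482216 N, so 21.14 pound_force = 21.14 * 4.4482216 = 94.035405 N. 1 kgf = 9.80665 N, so 94.035405 N = 94.035405 / 9.80665 = 9.5889427 kgf ≈ 9.589 kgf (4 s.f.). Final answer: 9.589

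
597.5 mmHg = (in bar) 1 mmHg = 133.32237 Pa, so 597.5 mmHg = 597.5 * 133.32237 = 79660.115 Pa. 1 bar = 100000 Pa, so 79660.115 Pa = 79660.115 / 100000 = 0.79660115 bar ≈ 0.7966 bar (4 s.f.). Final answer: 0.7966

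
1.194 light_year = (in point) 3.202e+19. Check: 1 light_year = 9.4607305e+15 m, so 1.194 light_year = 1.194 * 9.4607305e+15 = 1.1296112e+16 m. 1 point = 0.00035277778 m, so 1.1296112e+16 m = 1.1296112e+16 / 0.00035277778 = 3.2020475e+19 point ≈ 3.202e+19 point (4 s.f.).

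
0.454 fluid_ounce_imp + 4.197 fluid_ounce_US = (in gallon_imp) 0.03014. Check: 1 fluid_ounce_imp = 2.8413063e-05 m^3, so 0.454 fluid_ounce_imp = 0.454 * 2.8413063e-05 = 1.289953e-05 m^3. 1 fluid_ounce_US = 2.957353e-05 m^3, so 4.197 fluid_ounce_US = 4.197 * 2.957353e-05 = 0.0001241201 m^3. Sum: 1.289953e-05 + 0.0001241201 = 0.00013701963 m^3. 1 gallon_imp = 0.00454609 m^3, so 0.00013701963 m^3 = 0.00013701963 / 0.00454609 = 0.030140106 gallon_imp ≈ 0.03014 gallon_imp (4 s.f.).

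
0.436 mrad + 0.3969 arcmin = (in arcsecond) 113.7. Check: 1 mrad = 0.001 rad, so 0.436 mrad = 0.436 * 0.001 = 0.000436 rad. 1 arcmin = 0.00029088821 rad, so 0.3969 arcmin = 0.3969 * 0.00029088821 = 0.00011545353 rad. Sum: 0.000436 + 0.00011545353 = 0.00055145353 rad. 1 arcsecond = 4.8481368e-06 rad, so 0.00055145353 rad = 0.00055145353 / 4.8481368e-06 = 113.74546 arcsecond ≈ 113.7 arcsecond (4 s.f.).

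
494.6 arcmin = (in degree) 8.243. Check: 1 arcmin = 0.00029088821 rad, so 494.6 arcmin = 494.6 * 0.00029088821 = 0.14387331 rad. 1 degree = 0.017453293 rad, so 0.14387331 rad = 0.14387331 / 0.017453293 = 8.2433333 degree ≈ 8.243 degree (4 s.f.).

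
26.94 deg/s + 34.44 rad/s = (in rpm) 333.4. Check: 1 deg/s = 0.017453293 rad/s, so 26.94 deg/s = 26.94 * 0.017453293 = 0.4701917 rad/s. 34.44 rad/s is already in rad/s. Sum: 0.4701917 + 34.44 = 34.910192 rad/s. 1 rpm = 0.10471976 rad/s, so 34.910192 rad/s = 34.910192 / 0.10471976 = 333.36777 rpm ≈ 333.4 rpm (4 s.f.).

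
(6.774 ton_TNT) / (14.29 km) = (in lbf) 4.459e+05. Check: 1 ton_TNT = 4.184e+09 J, so 6.774 ton_TNT = 6.774 * 4.184e+09 = 2.8342416e+10 J. 1 km = 1000 m, so 14.29 km = 14.29 * 1000 = 14290 m. Combine: 2.8342416e+10 J / 14290 m = 1983374.1 N. 1 lbf = 4.4482216 N, so 1983374.1 N = 1983374.1 / 4.4482216 = 445880.24 lbf ≈ 4.459e+05 lbf (4 s.f.).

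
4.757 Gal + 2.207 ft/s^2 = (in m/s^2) 1 Gal = 0.01 m/s^2, so 4.757 Gal = 4.757 * 0.01 = 0.04757 m/s^2. 1 ft/s^2 = 0.3048 m/s^2, so 2.207 ft/s^2 = 2.207 * 0.3048 = 0.6726936 m/s^2. Sum: 0.04757 + 0.6726936 = 0.7202636 m/s^2. Result: 0.7202636 m/s^2 ≈ 0.7203 m/s^2 (4 s.f.). Final answer: 0.7203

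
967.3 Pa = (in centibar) 1 centibar = 1000 Pa, so 967.3 Pa = 967.3 / 1000 = 0.9673 centibar. Final answer: 0.9673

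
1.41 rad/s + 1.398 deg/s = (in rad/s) 1.434. Check: 1.41 rad/s is already in rad/s. 1 deg/s = 0.017453293 rad/s, so 1.398 deg/s = 1.398 * 0.017453293 = 0.024399703 rad/s. Sum: 1.41 + 0.024399703 = 1.4343997 rad/s. Result: 1.4343997 rad/s ≈ 1.434 rad/s (4 s.f.).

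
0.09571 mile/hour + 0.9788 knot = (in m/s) 0.5463. Check: 1 mile/hour = 0.44704 m/s, so 0.09571 mile/hour = 0.09571 * 0.44704 = 0.042786198 m/s. 1 knot = 0.51444444 m/s, so 0.9788 knot = 0.9788 * 0.51444444 = 0.50353822 m/s. Sum: 0.042786198 + 0.50353822 = 0.54632442 m/s. Result: 0.54632442 m/s ≈ 0.5463 m/s (4 s.f.).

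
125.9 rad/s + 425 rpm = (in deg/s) 9764. Check: 125.9 rad/s is already in rad/s. 1 rpm = 0.10471976 rad/s, so 425 rpm = 425 * 0.10471976 = 44.505896 rad/s. Sum: 125.9 + 44.505896 = 170.4059 rad/s. 1 deg/s = 0.017453293 rad/s, so 170.4059 rad/s = 170.4059 / 0.017453293 = 9763.5386 deg/s ≈ 9764 deg/s (4 s.f.).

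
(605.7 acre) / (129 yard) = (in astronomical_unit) 1 acre = 4046.8564 m^2, so 605.7 acre = 605.7 * 4046.8564 = 2451180.9 m^2. 1 yard = 0.9144 m, so 129 yard = 129 * 0.9144 = 117.9576 m. Combine: 2451180.9 m^2 / 117.9576 m = 20780.187 m. 1 astronomical_unit = 1.4959787e+11 m, so 20780.187 m = 20780.187 / 1.4959787e+11 = 1.3890697e-07 astronomical_unit ≈ 1.389e-07 astronomical_unit (4 s.f.). Final answer: 1.389e-07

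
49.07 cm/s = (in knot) 0.9538. Check: 1 cm/s = 0.01 m/s, so 49.07 cm/s = 49.07 * 0.01 = 0.4907 m/s. 1 knot = 0.51444444 m/s, so 0.4907 m/s = 0.4907 / 0.51444444 = 0.95384449 knot ≈ 0.9538 knot (4 s.f.).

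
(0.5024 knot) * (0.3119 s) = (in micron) 8.061e+04. Check: 1 knot = 0.51444444 m/s, so 0.5024 knot = 0.5024 * 0.51444444 = 0.25845689 m/s. 0.3119 s is already in s. Combine: 0.25845689 m/s * 0.3119 s = 0.080612704 m. 1 micron = 1e-06 m, so 0.080612704 m = 0.080612704 / 1e-06 = 80612.704 micron ≈ 8.061e+04 micron (4 s.f.).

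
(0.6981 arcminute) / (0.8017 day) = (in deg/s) 1.68e-07. Check: 1 arcminute = 0.00029088821 rad, so 0.6981 arcminute = 0.6981 * 0.00029088821 = 0.00020306906 rad. 1 day = 86400 s, so 0.8017 day = 0.8017 * 86400 = 69266.88 s. Combine: 0.00020306906 rad / 69266.88 s = 2.9316906e-09 rad/s. 1 deg/s = 0.017453293 rad/s, so 2.9316906e-09 rad/s = 2.9316906e-09 / 0.017453293 = 1.679735e-07 deg/s ≈ 1.68e-07 deg/s (4 s.f.).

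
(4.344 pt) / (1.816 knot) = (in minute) 2.734e-05. Check: 1 pt = 0.00035277778 m, so 4.344 pt = 4.344 * 0.00035277778 = 0.0015324667 m. 1 knot = 0.51444444 m/s, so 1.816 knot = 1.816 * 0.51444444 = 0.93423111 m/s. Combine: 0.0015324667 m / 0.93423111 m/s = 0.0016403507 s. 1 minute = 60 s, so 0.0016403507 s = 0.0016403507 / 60 = 2.7339179e-05 minute ≈ 2.734e-05 minute (4 s.f.).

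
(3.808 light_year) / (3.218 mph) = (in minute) 1 light_year = 9.4607305e+15 m, so 3.808 light_year = 3.808 * 9.4607305e+15 = 3.6026462e+16 m. 1 mph = 0.44704 m/s, so 3.218 mph = 3.218 * 0.44704 = 1.4385747 m/s. Combine: 3.6026462e+16 m / 1.4385747 m/s = 2.5043163e+16 s. 1 minute = 60 s, so 2.5043163e+16 s = 2.5043163e+16 / 60 = 4.1738606e+14 minute ≈ 4.174e+14 minute (4 s.f.). Final answer: 4.174e+14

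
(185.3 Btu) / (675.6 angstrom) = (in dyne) 1 Btu = 1055.0559 J, so 185.3 Btu = 185.3 * 1055.0559 = 195501.85 J. 1 angstrom = 1e-10 m, so 675.6 angstrom = 675.6 * 1e-10 = 6.756e-08 m. Combine: 195501.85 J / 6.756e-08 m = 2.8937515e+12 N. 1 dyne = 1e-05 N, so 2.8937515e+12 N = 2.8937515e+12 / 1e-05 = 2.8937515e+17 dyne ≈ 2.894e+17 dyne (4 s.f.). Final answer: 2.894e+17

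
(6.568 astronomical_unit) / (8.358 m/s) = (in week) 1 astronomical_unit = 1.4959787e+11 m, so 6.568 astronomical_unit = 6.568 * 1.4959787e+11 = 9.8255881e+11 m. 8.358 m/s is already in m/s. Combine: 9.8255881e+11 m / 8.358 m/s = 1.1755908e+11 s. 1 week = 604800 s, so 1.1755908e+11 s = 1.1755908e+11 / 604800 = 194376.79 week ≈ 1.944e+05 week (4 s.f.). Final answer: 1.944e+05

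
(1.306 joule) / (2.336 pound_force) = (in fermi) 1.306 joule = 1.306 J. 1 pound_force = 4.4482216 N, so 2.336 pound_force = 2.336 * 4.4482216 = 10.391046 N. Combine: 1.306 J / 10.391046 N = 0.12568514 m. 1 fermi = 1e-15 m, so 0.12568514 m = 0.12568514 / 1e-15 = 1.2568514e+14 fermi ≈ 1.257e+14 fermi (4 s.f.). Final answer: 1.257e+14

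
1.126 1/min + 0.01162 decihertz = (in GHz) 1.993e-11. Check: 1 1/min = 0.016666667 Hz, so 1.126 1/min = 1.126 * 0.016666667 = 0.018766667 Hz. 1 decihertz = 0.1 Hz, so 0.01162 decihertz = 0.01162 * 0.1 = 0.001162 Hz. Sum: 0.018766667 + 0.001162 = 0.019928667 Hz. 1 GHz = 1e+09 Hz, so 0.019928667 Hz = 0.019928667 / 1e+09 = 1.9928667e-11 GHz ≈ 1.993e-11 GHz (4 s.f.).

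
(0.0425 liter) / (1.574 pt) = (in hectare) 7.654e-06. Check: 1 liter = 0.001 m^3, so 0.0425 liter = 0.0425 * 0.001 = 4.25e-05 m^3. 1 pt = 0.00035277778 m, so 1.574 pt = 1.574 * 0.00035277778 = 0.00055527222 m. Combine: 4.25e-05 m^3 / 0.00055527222 m = 0.076539035 m^2. 1 hectare = 10000 m^2, so 0.076539035 m^2 = 0.076539035 / 10000 = 7.6539035e-06 hectare ≈ 7.654e-06 hectare (4 s.f.).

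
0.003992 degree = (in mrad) 1 degree = 0.017453293 rad, so 0.003992 degree = 0.003992 * 0.017453293 = 6.9673544e-05 rad. 1 mrad = 0.001 rad, so 6.9673544e-05 rad = 6.9673544e-05 / 0.001 = 0.069673544 mrad ≈ 0.06967 mrad (4 s.f.). Final answer: 0.06967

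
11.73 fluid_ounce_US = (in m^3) 1 fluid_ounce_US = 2.957353e-05 m^3, so 11.73 fluid_ounce_US = 11.73 * 2.957353e-05 = 0.0003468975 m^3. Result: 0.0003468975 m^3 ≈ 0.0003469 m^3 (4 s.f.). Final answer: 0.0003469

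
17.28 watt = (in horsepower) 17.28 watt = 17.28 W. 1 horsepower = 745.69987 W, so 17.28 W = 17.28 / 745.69987 = 0.023172862 horsepower ≈ 0.02317 horsepower (4 s.f.). Final answer: 0.02317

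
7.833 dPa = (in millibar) 0.007833. Check: 1 dPa = 0.1 Pa, so 7.833 dPa = 7.833 * 0.1 = 0.7833 Pa. 1 millibar = 100 Pa, so 0.7833 Pa = 0.7833 / 100 = 0.007833 millibar.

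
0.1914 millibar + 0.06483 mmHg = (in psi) 1 millibar = 100 Pa, so 0.1914 millibar = 0.1914 * 100 = 19.14 Pa. 1 mmHg = 133.32237 Pa, so 0.06483 mmHg = 0.06483 * 133.32237 = 8.6432891 Pa. Sum: 19.14 + 8.6432891 = 27.783289 Pa. 1 psi = 6894.7573 Pa, so 27.783289 Pa = 27.783289 / 6894.7573 = 0.0040296254 psi ≈ 0.00403 psi (4 s.f.). Final answer: 0.00403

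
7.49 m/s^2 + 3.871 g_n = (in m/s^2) 45.45. Check: 7.49 m/s^2 is already in m/s^2. 1 g_n = 9.80665 m/s^2, so 3.871 g_n = 3.871 * 9.80665 = 37.961542 m/s^2. Sum: 7.49 + 37.961542 = 45.451542 m/s^2. Result: 45.451542 m/s^2 ≈ 45.45 m/s^2 (4 s.f.).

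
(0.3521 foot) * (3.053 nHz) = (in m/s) 3.276e-10. Check: 1 foot = 0.3048 m, so 0.3521 foot = 0.3521 * 0.3048 = 0.10732008 m. 1 nHz = 1e-09 Hz, so 3.053 nHz = 3.053 * 1e-09 = 3.053e-09 Hz. Combine: 0.10732008 m * 3.053e-09 Hz = 3.276482e-10 m/s. Result: 3.276482e-10 m/s ≈ 3.276e-10 m/s (4 s.f.).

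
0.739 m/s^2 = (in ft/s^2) 2.425. Check: 1 ft/s^2 = 0.3048 m/s^2, so 0.739 m/s^2 = 0.739 / 0.3048 = 2.4245407 ft/s^2 ≈ 2.425 ft/s^2 (4 s.f.).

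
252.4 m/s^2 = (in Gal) 2.524e+04. Check: 1 Gal = 0.01 m/s^2, so 252.4 m/s^2 = 252.4 / 0.01 = 25240 Gal ≈ 2.524e+04 Gal (4 s.f.).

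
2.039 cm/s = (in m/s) 1 cm/s = 0.01 m/s, so 2.039 cm/s = 2.039 * 0.01 = 0.02039 m/s. Result: 0.02039 m/s. Final answer: 0.02039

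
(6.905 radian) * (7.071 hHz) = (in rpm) 4.662e+04. Check: 6.905 radian = 6.905 rad. 1 hHz = 100 Hz, so 7.071 hHz = 7.071 * 100 = 707.1 Hz. Combine: 6.905 rad * 707.1 Hz = 4882.5255 rad/s. 1 rpm = 0.10471976 rad/s, so 4882.5255 rad/s = 4882.5255 / 0.10471976 = 46624.684 rpm ≈ 4.662e+04 rpm (4 s.f.).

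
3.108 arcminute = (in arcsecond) 186.5. Check: 1 arcminute = 0.00029088821 rad, so 3.108 arcminute = 3.108 * 0.00029088821 = 0.00090408055 rad. 1 arcsecond = 4.8481368e-06 rad, so 0.00090408055 rad = 0.00090408055 / 4.8481368e-06 = 186.48 arcsecond ≈ 186.5 arcsecond (4 s.f.).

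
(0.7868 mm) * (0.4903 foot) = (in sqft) 0.001266. Check: 1 mm = 0.001 m, so 0.7868 mm = 0.7868 * 0.001 = 0.0007868 m. 1 foot = 0.3048 m, so 0.4903 foot = 0.4903 * 0.3048 = 0.14944344 m. Combine: 0.0007868 m * 0.14944344 m = 0.0001175821 m^2. 1 sqft = 0.09290304 m^2, so 0.0001175821 m^2 = 0.0001175821 / 0.09290304 = 0.0012656432 sqft ≈ 0.001266 sqft (4 s.f.).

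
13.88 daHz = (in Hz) 138.8. Check: 1 daHz = 10 Hz, so 13.88 daHz = 13.88 * 10 = 138.8 Hz. Result: 138.8 Hz.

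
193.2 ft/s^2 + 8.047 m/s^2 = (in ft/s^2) 219.6. Check: 1 ft/s^2 = 0.3048 m/s^2, so 193.2 ft/s^2 = 193.2 * 0.3048 = 58.88736 m/s^2. 8.047 m/s^2 is already in m/s^2. Sum: 58.88736 + 8.047 = 66.93436 m/s^2. 1 ft/s^2 = 0.3048 m/s^2, so 66.93436 m/s^2 = 66.93436 / 0.3048 = 219.60092 ft/s^2 ≈ 219.6 ft/s^2 (4 s.f.).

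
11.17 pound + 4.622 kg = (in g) 1 pound = 0.45359237 kg, so 11.17 pound = 11.17 * 0.45359237 = 5.0666268 kg. 4.622 kg is already in kg. Sum: 5.0666268 + 4.622 = 9.6886268 kg. 1 g = 0.001 kg, so 9.6886268 kg = 9.6886268 / 0.001 = 9688.6268 g ≈ 9689 g (4 s.f.). Final answer: 9689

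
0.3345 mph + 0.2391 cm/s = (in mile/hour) 0.3398. Check: 1 mph = 0.44704 m/s, so 0.3345 mph = 0.3345 * 0.44704 = 0.14953488 m/s. 1 cm/s = 0.01 m/s, so 0.2391 cm/s = 0.2391 * 0.01 = 0.002391 m/s. Sum: 0.14953488 + 0.002391 = 0.15192588 m/s. 1 mile/hour = 0.44704 m/s, so 0.15192588 m/s = 0.15192588 / 0.44704 = 0.33984851 mile/hour ≈ 0.3398 mile/hour (4 s.f.).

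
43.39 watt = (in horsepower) 43.39 watt = 43.39 W. 1 horsepower = 745.69987 W, so 43.39 W = 43.39 / 745.69987 = 0.058186948 horsepower ≈ 0.05819 horsepower (4 s.f.). Final answer: 0.05819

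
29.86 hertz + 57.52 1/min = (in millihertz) 3.082e+04. Check: 29.86 hertz = 29.86 Hz. 1 1/min = 0.016666667 Hz, so 57.52 1/min = 57.52 * 0.016666667 = 0.95866667 Hz. Sum: 29.86 + 0.95866667 = 30.818667 Hz. 1 millihertz = 0.001 Hz, so 30.818667 Hz = 30.818667 / 0.001 = 30818.667 millihertz ≈ 3.082e+04 millihertz (4 s.f.).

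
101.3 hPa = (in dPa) 1.013e+05. Check: 1 hPa = 100 Pa, so 101.3 hPa = 101.3 * 100 = 10130 Pa. 1 dPa = 0.1 Pa, so 10130 Pa = 10130 / 0.1 = 101300 dPa ≈ 1.013e+05 dPa (4 s.f.).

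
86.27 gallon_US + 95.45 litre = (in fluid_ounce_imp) 1.485e+04. Check: 1 gallon_US = 0.0037854118 m^3, so 86.27 gallon_US = 86.27 * 0.0037854118 = 0.32656747 m^3. 1 litre = 0.001 m^3, so 95.45 litre = 95.45 * 0.001 = 0.09545 m^3. Sum: 0.32656747 + 0.09545 = 0.42201747 m^3. 1 fluid_ounce_imp = 2.8413063e-05 m^3, so 0.42201747 m^3 = 0.42201747 / 2.8413063e-05 = 14852.939 fluid_ounce_imp ≈ 1.485e+04 fluid_ounce_imp (4 s.f.).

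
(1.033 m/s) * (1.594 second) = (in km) 0.001647. Check: 1.033 m/s is already in m/s. 1.594 second = 1.594 s. Combine: 1.033 m/s * 1.594 s = 1.646602 m. 1 km = 1000 m, so 1.646602 m = 1.646602 / 1000 = 0.001646602 km ≈ 0.001647 km (4 s.f.).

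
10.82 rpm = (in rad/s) 1 rpm = 0.10471976 rad/s, so 10.82 rpm = 10.82 * 0.10471976 = 1.1330678 rad/s. Result: 1.1330678 rad/s ≈ 1.133 rad/s (4 s.f.). Final answer: 1.133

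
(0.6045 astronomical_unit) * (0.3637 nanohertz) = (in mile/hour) 73.57. Check: 1 astronomical_unit = 1.4959787e+11 m, so 0.6045 astronomical_unit = 0.6045 * 1.4959787e+11 = 9.0431913e+10 m. 1 nanohertz = 1e-09 Hz, so 0.3637 nanohertz = 0.3637 * 1e-09 = 3.637e-10 Hz. Combine: 9.0431913e+10 m * 3.637e-10 Hz = 32.890087 m/s. 1 mile/hour = 0.44704 m/s, so 32.890087 m/s = 32.890087 / 0.44704 = 73.573029 mile/hour ≈ 73.57 mile/hour (4 s.f.).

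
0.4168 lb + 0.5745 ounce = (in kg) 0.2053. Check: 1 lb = 0.45359237 kg, so 0.4168 lb = 0.4168 * 0.45359237 = 0.1890573 kg. 1 ounce = 0.028349523 kg, so 0.5745 ounce = 0.5745 * 0.028349523 = 0.016286801 kg. Sum: 0.1890573 + 0.016286801 = 0.2053441 kg. Result: 0.2053441 kg ≈ 0.2053 kg (4 s.f.).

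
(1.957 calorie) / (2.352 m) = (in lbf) 0.7826. Check: 1 calorie = 4.184 J, so 1.957 calorie = 1.957 * 4.184 = 8.188088 J. 2.352 m is already in m. Combine: 8.188088 J / 2.352 m = 3.4813299 N. 1 lbf = 4.4482216 N, so 3.4813299 N = 3.4813299 / 4.4482216 = 0.7826341 lbf ≈ 0.7826 lbf (4 s.f.).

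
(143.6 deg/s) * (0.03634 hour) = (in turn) 52.18. Check: 1 deg/s = 0.017453293 rad/s, so 143.6 deg/s = 143.6 * 0.017453293 = 2.5062928 rad/s. 1 hour = 3600 s, so 0.03634 hour = 0.03634 * 3600 = 130.824 s. Combine: 2.5062928 rad/s * 130.824 s = 327.88325 rad. 1 turn = 6.2831853 rad, so 327.88325 rad = 327.88325 / 6.2831853 = 52.18424 turn ≈ 52.18 turn (4 s.f.).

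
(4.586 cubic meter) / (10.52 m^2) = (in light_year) 4.608e-17. Check: 4.586 cubic meter = 4.586 m^3. 10.52 m^2 is already in m^2. Combine: 4.586 m^3 / 10.52 m^2 = 0.43593156 m. 1 light_year = 9.4607305e+15 m, so 0.43593156 m = 0.43593156 / 9.4607305e+15 = 4.6078002e-17 light_year ≈ 4.608e-17 light_year (4 s.f.).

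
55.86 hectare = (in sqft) 1 hectare = 10000 m^2, so 55.86 hectare = 55.86 * 10000 = 558600 m^2. 1 sqft = 0.09290304 m^2, so 558600 m^2 = 558600 / 0.09290304 = 6012720.4 sqft ≈ 6.013e+06 sqft (4 s.f.). Final answer: 6.013e+06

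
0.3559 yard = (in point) 1 yard = 0.9144 m, so 0.3559 yard = 0.3559 * 0.9144 = 0.32543496 m. 1 point = 0.00035277778 m, so 0.32543496 m = 0.32543496 / 0.00035277778 = 922.4928 point ≈ 922.5 point (4 s.f.). Final answer: 922.5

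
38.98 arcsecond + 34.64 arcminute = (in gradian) 1 arcsecond = 4.8481368e-06 rad, so 38.98 arcsecond = 38.98 * 4.8481368e-06 = 0.00018898037 rad. 1 arcminute = 0.00029088821 rad, so 34.64 arcminute = 34.64 * 0.00029088821 = 0.010076368 rad. Sum: 0.00018898037 + 0.010076368 = 0.010265348 rad. 1 gradian = 0.015707963 rad, so 0.010265348 rad = 0.010265348 / 0.015707963 = 0.65351235 gradian ≈ 0.6535 gradian (4 s.f.). Final answer: 0.6535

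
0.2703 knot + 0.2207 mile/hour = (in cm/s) 1 knot = 0.51444444 m/s, so 0.2703 knot = 0.2703 * 0.51444444 = 0.13905433 m/s. 1 mile/hour = 0.44704 m/s, so 0.2207 mile/hour = 0.2207 * 0.44704 = 0.098661728 m/s. Sum: 0.13905433 + 0.098661728 = 0.23771606 m/s. 1 cm/s = 0.01 m/s, so 0.23771606 m/s = 0.23771606 / 0.01 = 23.771606 cm/s ≈ 23.77 cm/s (4 s.f.). Final answer: 23.77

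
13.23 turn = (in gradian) 5292. Check: 1 turn = 6.2831853 rad, so 13.23 turn = 13.23 * 6.2831853 = 83.126542 rad. 1 gradian = 0.015707963 rad, so 83.126542 rad = 83.126542 / 0.015707963 = 5292 gradian.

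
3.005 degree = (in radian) 1 degree = 0.017453293 rad, so 3.005 degree = 3.005 * 0.017453293 = 0.052447144 rad. 0.052447144 rad = 0.052447144 radian ≈ 0.05245 radian (4 s.f.). Final answer: 0.05245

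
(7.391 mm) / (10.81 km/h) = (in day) 1 mm = 0.001 m, so 7.391 mm = 7.391 * 0.001 = 0.007391 m. 1 km/h = 0.27777778 m/s, so 10.81 km/h = 10.81 * 0.27777778 = 3.0027778 m/s. Combine: 0.007391 m / 3.0027778 m/s = 0.0024613876 s. 1 day = 86400 s, so 0.0024613876 s = 0.0024613876 / 86400 = 2.8488282e-08 day ≈ 2.849e-08 day (4 s.f.). Final answer: 2.849e-08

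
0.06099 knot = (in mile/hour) 0.07019. Check: 1 knot = 0.51444444 m/s, so 0.06099 knot = 0.06099 * 0.51444444 = 0.031375967 m/s. 1 mile/hour = 0.44704 m/s, so 0.031375967 m/s = 0.031375967 / 0.44704 = 0.070186039 mile/hour ≈ 0.07019 mile/hour (4 s.f.).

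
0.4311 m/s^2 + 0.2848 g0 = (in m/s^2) 0.4311 m/s^2 is already in m/s^2. 1 g0 = 9.80665 m/s^2, so 0.2848 g0 = 0.2848 * 9.80665 = 2.7929339 m/s^2. Sum: 0.4311 + 2.7929339 = 3.2240339 m/s^2. Result: 3.2240339 m/s^2 ≈ 3.224 m/s^2 (4 s.f.). Final answer: 3.224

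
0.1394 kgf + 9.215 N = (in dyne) 1 kgf = 9.80665 N, so 0.1394 kgf = 0.1394 * 9.80665 = 1.367047 N. 9.215 N is already in N. Sum: 1.367047 + 9.215 = 10.582047 N. 1 dyne = 1e-05 N, so 10.582047 N = 10.582047 / 1e-05 = 1058204.7 dyne ≈ 1.058e+06 dyne (4 s.f.). Final answer: 1.058e+06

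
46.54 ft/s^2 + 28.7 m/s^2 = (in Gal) 1 ft/s^2 = 0.3048 m/s^2, so 46.54 ft/s^2 = 46.54 * 0.3048 = 14.185392 m/s^2. 28.7 m/s^2 is already in m/s^2. Sum: 14.185392 + 28.7 = 42.885392 m/s^2. 1 Gal = 0.01 m/s^2, so 42.885392 m/s^2 = 42.885392 / 0.01 = 4288.5392 Gal ≈ 4289 Gal (4 s.f.). Final answer: 4289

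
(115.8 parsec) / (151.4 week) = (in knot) 7.585e+10. Check: 1 parsec = 3.0856776e+16 m, so 115.8 parsec = 115.8 * 3.0856776e+16 = 3.5732146e+18 m. 1 week = 604800 s, so 151.4 week = 151.4 * 604800 = 91566720 s. Combine: 3.5732146e+18 m / 91566720 s = 3.9023071e+10 m/s. 1 knot = 0.51444444 m/s, so 3.9023071e+10 m/s = 3.9023071e+10 / 0.51444444 = 7.5854782e+10 knot ≈ 7.585e+10 knot (4 s.f.).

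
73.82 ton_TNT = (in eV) 1 ton_TNT = 4.184e+09 J, so 73.82 ton_TNT = 73.82 * 4.184e+09 = 3.0886288e+11 J. 1 eV = 1.6021766e-19 J, so 3.0886288e+11 J = 3.0886288e+11 / 1.6021766e-19 = 1.9277705e+30 eV ≈ 1.928e+30 eV (4 s.f.). Final answer: 1.928e+30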